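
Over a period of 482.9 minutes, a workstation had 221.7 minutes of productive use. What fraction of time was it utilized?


Utilization = busy / total × 100
= 221.7 / 482.9 × 100
= 45.9%


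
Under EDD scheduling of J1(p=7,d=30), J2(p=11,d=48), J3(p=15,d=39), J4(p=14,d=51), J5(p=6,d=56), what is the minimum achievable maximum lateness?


EDD order: J1 → J3 → J2 → J4 → J5
Completion and lateness:
  J1: C=7, d=30, L=7-30=-23
  J3: C=22, d=39, L=22-39=-17
  J2: C=33, d=48, L=33-48=-15
  J4: C=47, d=51, L=47-51=-4
  J5: C=53, d=56, L=53-56=-3
Lmax = max(-23, -17, -15, -4, -3)
= -3


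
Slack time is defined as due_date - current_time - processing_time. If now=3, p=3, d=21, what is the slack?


Slack = due - current_time - processing
= 21 - 3 - 3
= 15


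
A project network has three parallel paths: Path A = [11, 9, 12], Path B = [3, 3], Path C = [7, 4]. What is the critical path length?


Path A: 11 + 9 + 12 = 32
Path B: 3 + 3 = 6
Path C: 7 + 4 = 11
Critical path = longest = max(32, 6, 11)
= 32 (Path A)


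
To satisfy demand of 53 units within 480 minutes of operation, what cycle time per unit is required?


Cycle time = available time / demand
= 480 / 53
= 9.06 min/unit


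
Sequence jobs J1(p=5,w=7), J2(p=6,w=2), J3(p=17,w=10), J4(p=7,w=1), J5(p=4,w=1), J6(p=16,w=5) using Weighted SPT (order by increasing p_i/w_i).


WSPT (Smith's rule): sort by p/w ascending
  J1: p/w = 5/7 = 0.714
  J3: p/w = 17/10 = 1.700
  J2: p/w = 6/2 = 3.000
  J6: p/w = 16/5 = 3.200
  J5: p/w = 4/1 = 4.000
  J4: p/w = 7/1 = 7.000
Order: J1 → J3 → J2 → J6 → J5 → J4


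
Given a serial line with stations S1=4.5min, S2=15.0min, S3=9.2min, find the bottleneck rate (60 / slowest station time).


Bottleneck = longest station time
Station times: [4.5, 15.0, 9.2]
Max = 15.0 min
Rate = 60 / 15.0
= 4.00 units/hour (bottleneck: 15.0min)


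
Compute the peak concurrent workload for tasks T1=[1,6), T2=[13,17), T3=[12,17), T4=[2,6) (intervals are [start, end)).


Check each time point for overlaps:
  t=2: 2 tasks active (T1, T4)
Max concurrent = 2


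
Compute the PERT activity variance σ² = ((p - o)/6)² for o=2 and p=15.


σ² = ((p - o) / 6)² = (p - o)² / 36
= (15 - 2)² / 36
= 13² / 36
= 169 / 36
= 4.6944


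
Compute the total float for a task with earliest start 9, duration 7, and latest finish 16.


EF = ES + duration = 9 + 7 = 16
LS = LF - duration = 16 - 7 = 9
Total Float = LF - EF = 16 - 16
(or LS - ES = 9 - 9)
= 0


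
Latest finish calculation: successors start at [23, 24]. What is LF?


LF = min of all successor start times
Successors start at: [23, 24]
LF = min(23, 24)
= 23


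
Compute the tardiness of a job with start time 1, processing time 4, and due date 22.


Completion = start + processing = 1 + 4 = 5
Tardiness = max(0, C - d) = max(0, 5 - 22)
= max(0, -17)
= 0


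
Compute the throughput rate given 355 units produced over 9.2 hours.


Throughput = units / time
= 355 / 9.2
= 38.6 units/hour


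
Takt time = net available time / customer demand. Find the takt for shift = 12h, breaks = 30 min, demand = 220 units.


Available = 12×60 - 30 = 690 min
Takt time = 690 / 220
= 3.14 min/unit


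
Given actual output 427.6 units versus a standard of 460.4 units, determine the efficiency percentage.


Efficiency = (actual / standard) × 100
= (427.6 / 460.4) × 100
= 92.9%


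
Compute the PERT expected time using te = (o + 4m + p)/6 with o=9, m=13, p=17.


te = (o + 4m + p) / 6
= (9 + 4×13 + 17) / 6
= (9 + 52 + 17) / 6
= 78 / 6
= 13.00


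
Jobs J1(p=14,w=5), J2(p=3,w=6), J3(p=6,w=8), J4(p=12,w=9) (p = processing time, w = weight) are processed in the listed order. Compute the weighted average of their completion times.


Completion times:
  J1: C=14, w×C=5×14=70
  J2: C=17, w×C=6×17=102
  J3: C=23, w×C=8×23=184
  J4: C=35, w×C=9×35=315
Sum w×C = 671
Sum w = 28
Weighted avg = 671/28
= 23.96


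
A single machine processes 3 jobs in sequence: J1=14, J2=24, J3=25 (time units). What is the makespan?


Sequential makespan: sum all processing times
= 14 + 24 + 25
= 63 time units


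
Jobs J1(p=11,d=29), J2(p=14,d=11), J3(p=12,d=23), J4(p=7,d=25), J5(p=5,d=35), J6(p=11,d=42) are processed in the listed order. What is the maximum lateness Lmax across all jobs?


Lateness per job (L = C - d):
  J1: C=11, d=29, L=-18
  J2: C=25, d=11, L=14
  J3: C=37, d=23, L=14
  J4: C=44, d=25, L=19
  J5: C=49, d=35, L=14
  J6: C=60, d=42, L=18
Lmax = max(-18, 14, 14, 19, 14, 18)
= 19


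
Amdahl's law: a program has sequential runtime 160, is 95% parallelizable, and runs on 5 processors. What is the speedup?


Amdahl's law: T_p = T × ((1-p) + p/N)
= 160 × ((1-0.95) + 0.95/5)
= 160 × (0.05 + 0.1900)
= 160 × 0.2400
= 38.40
Speedup = 160/38.40
= 4.17×


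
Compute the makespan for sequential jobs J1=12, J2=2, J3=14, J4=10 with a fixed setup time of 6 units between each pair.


Makespan = Σ processing + (n-1) × setup
= (12 + 2 + 14 + 10) + (4-1)×6
= 38 + 18
= 56 time units


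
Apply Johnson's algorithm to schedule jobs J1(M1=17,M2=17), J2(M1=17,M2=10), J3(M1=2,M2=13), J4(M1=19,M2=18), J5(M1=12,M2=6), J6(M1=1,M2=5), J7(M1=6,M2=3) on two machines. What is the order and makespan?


Johnson's rule:
Group 1 (M1≤M2, sort by M1): ['J6', 'J3', 'J1']
Group 2 (M1>M2, sort desc M2): ['J4', 'J2', 'J5', 'J7']
Sequence: J6 → J3 → J1 → J4 → J2 → J5 → J7
Makespan calculation:
  J6: M1 done=1, M2 done=6
  J3: M1 done=3, M2 done=19
  J1: M1 done=20, M2 done=37
  J4: M1 done=39, M2 done=57
  J2: M1 done=56, M2 done=67
  J5: M1 done=68, M2 done=74
  J7: M1 done=74, M2 done=77
= Sequence: J6 → J3 → J1 → J4 → J2 → J5 → J7, Makespan: 77


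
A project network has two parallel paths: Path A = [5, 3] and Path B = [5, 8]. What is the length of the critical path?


Path A: 5 + 3 = 8
Path B: 5 + 8 = 13
Critical path = longest = max(8, 13)
= 13 (Path B)


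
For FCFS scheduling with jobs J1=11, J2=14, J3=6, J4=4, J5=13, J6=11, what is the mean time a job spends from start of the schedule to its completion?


Completion times:
  J1: completes at 11
  J2: completes at 25
  J3: completes at 31
  J4: completes at 35
  J5: completes at 48
  J6: completes at 59
Sum = 209
Average = 209/6
= 34.83


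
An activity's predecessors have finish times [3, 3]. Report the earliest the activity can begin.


ES = max of all predecessor completion times
Predecessors: [3, 3]
ES = max(3, 3)
= 3


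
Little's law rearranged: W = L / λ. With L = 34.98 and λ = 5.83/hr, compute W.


Little's law: L = λW → W = L / λ
= 34.98 / 5.83
= 6.00 hours


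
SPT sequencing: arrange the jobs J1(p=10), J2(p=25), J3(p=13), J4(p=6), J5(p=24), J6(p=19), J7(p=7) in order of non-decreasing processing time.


SPT: sort by shortest processing time
  J4: p=6
  J7: p=7
  J1: p=10
  J3: p=13
  J6: p=19
  J5: p=24
  J2: p=25
Order: J4 → J7 → J1 → J3 → J6 → J5 → J2


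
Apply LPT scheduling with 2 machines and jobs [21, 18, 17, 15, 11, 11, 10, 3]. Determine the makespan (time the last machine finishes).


Jobs (LPT sorted): [21, 18, 17, 15, 11, 11, 10, 3]
Machines: 2
  J=21 → Machine 1 (load: 0+21=21)
  J=18 → Machine 2 (load: 0+18=18)
  J=17 → Machine 2 (load: 18+17=35)
  J=15 → Machine 1 (load: 21+15=36)
  J=11 → Machine 2 (load: 35+11=46)
  J=11 → Machine 1 (load: 36+11=47)
  J=10 → Machine 2 (load: 46+10=56)
  J=3 → Machine 1 (load: 47+3=50)
Machine loads: [50, 56]
Makespan = max = 56 time units


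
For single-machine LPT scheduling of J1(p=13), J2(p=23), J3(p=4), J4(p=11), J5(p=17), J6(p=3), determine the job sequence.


LPT: sort by longest processing time first
  J2: p=23
  J5: p=17
  J1: p=13
  J4: p=11
  J3: p=4
  J6: p=3
Order: J2 → J5 → J1 → J4 → J3 → J6


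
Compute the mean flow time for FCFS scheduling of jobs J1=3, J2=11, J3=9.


Completion times:
  J1: completes at 3
  J2: completes at 14
  J3: completes at 23
Sum = 40
Average = 40/3
= 13.33


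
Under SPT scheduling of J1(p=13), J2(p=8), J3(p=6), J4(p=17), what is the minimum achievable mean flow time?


SPT order: J3 → J2 → J1 → J4
Completion times:
  J3: C=6
  J2: C=14
  J1: C=27
  J4: C=44
Sum = 91, n = 4
Mean flow = 91/4
= 22.75


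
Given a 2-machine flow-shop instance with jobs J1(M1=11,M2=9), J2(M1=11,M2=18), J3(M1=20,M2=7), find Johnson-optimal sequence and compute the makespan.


Johnson's rule:
Group 1 (M1≤M2, sort by M1): ['J2']
Group 2 (M1>M2, sort desc M2): ['J1', 'J3']
Sequence: J2 → J1 → J3
Makespan calculation:
  J2: M1 done=11, M2 done=29
  J1: M1 done=22, M2 done=38
  J3: M1 done=42, M2 done=49
= Sequence: J2 → J1 → J3, Makespan: 49


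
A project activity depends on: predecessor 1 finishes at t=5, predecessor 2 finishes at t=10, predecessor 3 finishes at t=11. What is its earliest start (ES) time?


ES = max of all predecessor completion times
Predecessors: [5, 10, 11]
ES = max(5, 10, 11)
= 11


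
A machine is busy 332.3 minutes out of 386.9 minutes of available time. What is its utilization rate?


Utilization = busy / total × 100
= 332.3 / 386.9 × 100
= 85.9%


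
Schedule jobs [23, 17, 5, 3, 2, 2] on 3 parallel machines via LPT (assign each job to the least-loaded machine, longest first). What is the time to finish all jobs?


Jobs (LPT sorted): [23, 17, 5, 3, 2, 2]
Machines: 3
  J=23 → Machine 1 (load: 0+23=23)
  J=17 → Machine 2 (load: 0+17=17)
  J=5 → Machine 3 (load: 0+5=5)
  J=3 → Machine 3 (load: 5+3=8)
  J=2 → Machine 3 (load: 8+2=10)
  J=2 → Machine 3 (load: 10+2=12)
Machine loads: [23, 17, 12]
Makespan = max = 23 time units


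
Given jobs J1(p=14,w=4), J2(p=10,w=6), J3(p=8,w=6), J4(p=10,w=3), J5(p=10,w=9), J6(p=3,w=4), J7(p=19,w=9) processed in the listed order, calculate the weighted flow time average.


Completion times:
  J1: C=14, w×C=4×14=56
  J2: C=24, w×C=6×24=144
  J3: C=32, w×C=6×32=192
  J4: C=42, w×C=3×42=126
  J5: C=52, w×C=9×52=468
  J6: C=55, w×C=4×55=220
  J7: C=74, w×C=9×74=666
Sum w×C = 1872
Sum w = 41
Weighted avg = 1872/41
= 45.66


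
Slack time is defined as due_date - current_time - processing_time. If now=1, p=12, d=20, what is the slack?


Slack = due - current_time - processing
= 20 - 1 - 12
= 7


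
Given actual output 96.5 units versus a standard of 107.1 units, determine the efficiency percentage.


Efficiency = (actual / standard) × 100
= (96.5 / 107.1) × 100
= 90.1%


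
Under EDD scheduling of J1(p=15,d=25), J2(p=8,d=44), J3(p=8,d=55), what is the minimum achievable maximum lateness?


EDD order: J1 → J2 → J3
Completion and lateness:
  J1: C=15, d=25, L=15-25=-10
  J2: C=23, d=44, L=23-44=-21
  J3: C=31, d=55, L=31-55=-24
Lmax = max(-10, -21, -24)
= -10


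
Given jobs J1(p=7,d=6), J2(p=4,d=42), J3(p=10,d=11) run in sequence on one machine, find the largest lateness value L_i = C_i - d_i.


Lateness per job (L = C - d):
  J1: C=7, d=6, L=1
  J2: C=11, d=42, L=-31
  J3: C=21, d=11, L=10
Lmax = max(1, -31, 10)
= 10


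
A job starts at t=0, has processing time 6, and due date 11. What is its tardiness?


Completion = start + processing = 0 + 6 = 6
Tardiness = max(0, C - d) = max(0, 6 - 11)
= max(0, -5)
= 0


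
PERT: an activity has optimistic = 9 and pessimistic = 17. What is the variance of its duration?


σ² = ((p - o) / 6)² = (p - o)² / 36
= (17 - 9)² / 36
= 8² / 36
= 64 / 36
= 1.7778


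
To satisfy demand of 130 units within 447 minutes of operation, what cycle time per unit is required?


Cycle time = available time / demand
= 447 / 130
= 3.44 min/unit


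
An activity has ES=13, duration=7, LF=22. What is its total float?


EF = ES + duration = 13 + 7 = 20
LS = LF - duration = 22 - 7 = 15
Total Float = LF - EF = 22 - 20
(or LS - ES = 15 - 13)
= 2


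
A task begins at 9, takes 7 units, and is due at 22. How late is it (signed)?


Completion = 9 + 7 = 16
Lateness = C - d = 16 - 22
= -6


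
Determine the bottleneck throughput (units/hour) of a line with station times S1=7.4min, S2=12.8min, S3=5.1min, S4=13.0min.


Bottleneck = longest station time
Station times: [7.4, 12.8, 5.1, 13.0]
Max = 13.0 min
Rate = 60 / 13.0
= 4.62 units/hour (bottleneck: 13.0min)


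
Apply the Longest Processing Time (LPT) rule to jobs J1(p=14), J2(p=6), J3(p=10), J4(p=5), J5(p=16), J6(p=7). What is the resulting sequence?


LPT: sort by longest processing time first
  J5: p=16
  J1: p=14
  J3: p=10
  J6: p=7
  J2: p=6
  J4: p=5
Order: J5 → J1 → J3 → J6 → J2 → J4


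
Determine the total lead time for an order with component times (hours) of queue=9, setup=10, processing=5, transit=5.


Lead time = queue + setup + processing + transit
= 9 + 10 + 5 + 5
= 29 hours


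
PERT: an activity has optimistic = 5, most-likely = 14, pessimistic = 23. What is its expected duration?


te = (o + 4m + p) / 6
= (5 + 4×14 + 23) / 6
= (5 + 56 + 23) / 6
= 84 / 6
= 14.00


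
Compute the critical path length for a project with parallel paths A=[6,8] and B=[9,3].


Path A: 6 + 8 = 14
Path B: 9 + 3 = 12
Critical path = longest = max(14, 12)
= 14 (Path A)


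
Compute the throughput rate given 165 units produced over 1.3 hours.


Throughput = units / time
= 165 / 1.3
= 126.9 units/hour


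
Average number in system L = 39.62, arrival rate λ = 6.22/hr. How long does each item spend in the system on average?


Little's law: L = λW → W = L / λ
= 39.62 / 6.22
= 6.37 hours


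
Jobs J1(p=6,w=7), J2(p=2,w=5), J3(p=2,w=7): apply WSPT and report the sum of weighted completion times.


WSPT order (by p/w): J3 → J2 → J1
  J3: C=2, w·C=7×2=14
  J2: C=4, w·C=5×4=20
  J1: C=10, w·C=7×10=70
Σ w·C = 104
= 104


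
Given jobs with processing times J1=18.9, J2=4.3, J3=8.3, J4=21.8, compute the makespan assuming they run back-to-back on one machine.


Sequential makespan: sum all processing times
= 18.9 + 4.3 + 8.3 + 21.8
= 53.3 time units


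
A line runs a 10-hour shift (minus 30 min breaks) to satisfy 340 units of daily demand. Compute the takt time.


Available = 10×60 - 30 = 570 min
Takt time = 570 / 340
= 1.68 min/unit


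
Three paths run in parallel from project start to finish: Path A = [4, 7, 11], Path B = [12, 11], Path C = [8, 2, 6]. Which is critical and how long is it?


Path A: 4 + 7 + 11 = 22
Path B: 12 + 11 = 23
Path C: 8 + 2 + 6 = 16
Critical path = longest = max(22, 23, 16)
= 23 (Path B)


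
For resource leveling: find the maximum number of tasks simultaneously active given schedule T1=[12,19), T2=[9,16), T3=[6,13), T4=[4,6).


Check each time point for overlaps:
  t=12: 3 tasks active (T1, T2, T3)
Max concurrent = 3


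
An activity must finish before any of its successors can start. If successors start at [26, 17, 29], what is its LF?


LF = min of all successor start times
Successors start at: [26, 17, 29]
LF = min(26, 17, 29)
= 17


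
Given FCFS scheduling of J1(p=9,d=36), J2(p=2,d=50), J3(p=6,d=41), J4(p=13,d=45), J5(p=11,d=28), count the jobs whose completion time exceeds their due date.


Completion vs due date:
  J1: C=9, d=36 → on time
  J2: C=11, d=50 → on time
  J3: C=17, d=41 → on time
  J4: C=30, d=45 → on time
  J5: C=41, d=28 → TARDY
Tardy jobs: J5
Count = 1


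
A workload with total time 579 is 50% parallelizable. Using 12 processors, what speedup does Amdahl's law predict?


Amdahl's law: T_p = T × ((1-p) + p/N)
= 579 × ((1-0.5) + 0.5/12)
= 579 × (0.50 + 0.0417)
= 579 × 0.5417
= 313.62
Speedup = 579/313.62
= 1.85×


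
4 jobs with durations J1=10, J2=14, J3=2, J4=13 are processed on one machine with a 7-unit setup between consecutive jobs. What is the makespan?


Makespan = Σ processing + (n-1) × setup
= (10 + 14 + 2 + 13) + (4-1)×7
= 39 + 21
= 60 time units


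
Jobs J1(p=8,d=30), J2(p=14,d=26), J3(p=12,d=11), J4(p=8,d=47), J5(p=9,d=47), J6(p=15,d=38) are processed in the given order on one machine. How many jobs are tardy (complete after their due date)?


Completion vs due date:
  J1: C=8, d=30 → on time
  J2: C=22, d=26 → on time
  J3: C=34, d=11 → TARDY
  J4: C=42, d=47 → on time
  J5: C=51, d=47 → TARDY
  J6: C=66, d=38 → TARDY
Tardy jobs: J3, J5, J6
Count = 3


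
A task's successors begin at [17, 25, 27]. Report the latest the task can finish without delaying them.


LF = min of all successor start times
Successors start at: [17, 25, 27]
LF = min(17, 25, 27)
= 17


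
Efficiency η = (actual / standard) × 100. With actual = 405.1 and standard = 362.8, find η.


Efficiency = (actual / standard) × 100
= (405.1 / 362.8) × 100
= 111.7%


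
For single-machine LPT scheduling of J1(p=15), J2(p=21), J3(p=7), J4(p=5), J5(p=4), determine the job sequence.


LPT: sort by longest processing time first
  J2: p=21
  J1: p=15
  J3: p=7
  J4: p=5
  J5: p=4
Order: J2 → J1 → J3 → J4 → J5


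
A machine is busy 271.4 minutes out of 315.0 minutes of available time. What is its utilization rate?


Utilization = busy / total × 100
= 271.4 / 315.0 × 100
= 86.2%


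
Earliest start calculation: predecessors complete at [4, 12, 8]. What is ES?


ES = max of all predecessor completion times
Predecessors: [4, 12, 8]
ES = max(4, 12, 8)
= 12


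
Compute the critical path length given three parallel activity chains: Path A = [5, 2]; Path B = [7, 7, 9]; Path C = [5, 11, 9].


Path A: 5 + 2 = 7
Path B: 7 + 7 + 9 = 23
Path C: 5 + 11 + 9 = 25
Critical path = longest = max(7, 23, 25)
= 25 (Path C)


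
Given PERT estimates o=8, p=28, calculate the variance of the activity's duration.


σ² = ((p - o) / 6)² = (p - o)² / 36
= (28 - 8)² / 36
= 20² / 36
= 400 / 36
= 11.1111


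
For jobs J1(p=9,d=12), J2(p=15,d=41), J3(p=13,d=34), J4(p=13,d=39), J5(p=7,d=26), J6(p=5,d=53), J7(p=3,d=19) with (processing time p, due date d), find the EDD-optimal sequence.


EDD: sort by earliest due date
  J1: d=12, p=9
  J7: d=19, p=3
  J5: d=26, p=7
  J3: d=34, p=13
  J4: d=39, p=13
  J2: d=41, p=15
  J6: d=53, p=5
Order: J1 → J7 → J5 → J3 → J4 → J2 → J6


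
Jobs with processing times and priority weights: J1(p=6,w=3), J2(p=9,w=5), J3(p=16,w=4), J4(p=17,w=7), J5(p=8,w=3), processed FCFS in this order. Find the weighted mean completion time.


Completion times:
  J1: C=6, w×C=3×6=18
  J2: C=15, w×C=5×15=75
  J3: C=31, w×C=4×31=124
  J4: C=48, w×C=7×48=336
  J5: C=56, w×C=3×56=168
Sum w×C = 721
Sum w = 22
Weighted avg = 721/22
= 32.77


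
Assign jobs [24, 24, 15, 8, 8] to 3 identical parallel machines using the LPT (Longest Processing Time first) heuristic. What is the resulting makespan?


Jobs (LPT sorted): [24, 24, 15, 8, 8]
Machines: 3
  J=24 → Machine 1 (load: 0+24=24)
  J=24 → Machine 2 (load: 0+24=24)
  J=15 → Machine 3 (load: 0+15=15)
  J=8 → Machine 3 (load: 15+8=23)
  J=8 → Machine 3 (load: 23+8=31)
Machine loads: [24, 24, 31]
Makespan = max = 31 time units


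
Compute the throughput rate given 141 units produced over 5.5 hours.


Throughput = units / time
= 141 / 5.5
= 25.6 units/hour


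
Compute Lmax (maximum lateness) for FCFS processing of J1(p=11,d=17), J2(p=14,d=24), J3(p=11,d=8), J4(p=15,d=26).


Lateness per job (L = C - d):
  J1: C=11, d=17, L=-6
  J2: C=25, d=24, L=1
  J3: C=36, d=8, L=28
  J4: C=51, d=26, L=25
Lmax = max(-6, 1, 28, 25)
= 28


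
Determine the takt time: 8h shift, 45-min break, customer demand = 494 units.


Available = 8×60 - 45 = 435 min
Takt time = 435 / 494
= 0.88 min/unit


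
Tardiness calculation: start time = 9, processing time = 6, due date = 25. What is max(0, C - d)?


Completion = start + processing = 9 + 6 = 15
Tardiness = max(0, C - d) = max(0, 15 - 25)
= max(0, -10)
= 0


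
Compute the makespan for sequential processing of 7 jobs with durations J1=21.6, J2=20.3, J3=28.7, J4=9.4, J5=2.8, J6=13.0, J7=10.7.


Sequential makespan: sum all processing times
= 21.6 + 20.3 + 28.7 + 9.4 + 2.8 + 13.0 + 10.7
= 106.5 time units


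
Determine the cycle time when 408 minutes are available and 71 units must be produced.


Cycle time = available time / demand
= 408 / 71
= 5.75 min/unit


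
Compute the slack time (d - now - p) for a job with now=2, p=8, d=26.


Slack = due - current_time - processing
= 26 - 2 - 8
= 16


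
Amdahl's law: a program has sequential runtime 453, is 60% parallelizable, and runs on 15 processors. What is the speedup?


Amdahl's law: T_p = T × ((1-p) + p/N)
= 453 × ((1-0.6) + 0.6/15)
= 453 × (0.40 + 0.0400)
= 453 × 0.4400
= 199.32
Speedup = 453/199.32
= 2.27×


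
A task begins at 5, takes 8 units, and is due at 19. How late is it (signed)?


Completion = 5 + 8 = 13
Lateness = C - d = 13 - 19
= -6


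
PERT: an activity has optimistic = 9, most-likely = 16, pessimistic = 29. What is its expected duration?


te = (o + 4m + p) / 6
= (9 + 4×16 + 29) / 6
= (9 + 64 + 29) / 6
= 102 / 6
= 17.00


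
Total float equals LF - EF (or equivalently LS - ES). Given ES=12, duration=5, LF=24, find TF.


EF = ES + duration = 12 + 5 = 17
LS = LF - duration = 24 - 5 = 19
Total Float = LF - EF = 24 - 17
(or LS - ES = 19 - 12)
= 7


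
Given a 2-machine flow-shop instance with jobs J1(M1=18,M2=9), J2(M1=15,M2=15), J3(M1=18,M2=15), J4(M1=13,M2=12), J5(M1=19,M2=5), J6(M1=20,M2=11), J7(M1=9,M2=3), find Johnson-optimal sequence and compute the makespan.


Johnson's rule:
Group 1 (M1≤M2, sort by M1): ['J2']
Group 2 (M1>M2, sort desc M2): ['J3', 'J4', 'J6', 'J1', 'J5', 'J7']
Sequence: J2 → J3 → J4 → J6 → J1 → J5 → J7
Makespan calculation:
  J2: M1 done=15, M2 done=30
  J3: M1 done=33, M2 done=48
  J4: M1 done=46, M2 done=60
  J6: M1 done=66, M2 done=77
  J1: M1 done=84, M2 done=93
  J5: M1 done=103, M2 done=108
  J7: M1 done=112, M2 done=115
= Sequence: J2 → J3 → J4 → J6 → J1 → J5 → J7, Makespan: 115


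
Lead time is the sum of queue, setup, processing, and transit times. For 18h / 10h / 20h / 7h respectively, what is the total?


Lead time = queue + setup + processing + transit
= 18 + 10 + 20 + 7
= 55 hours


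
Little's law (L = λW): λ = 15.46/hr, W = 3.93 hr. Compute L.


Little's law: L = λ × W
= 15.46 × 3.93
= 60.76


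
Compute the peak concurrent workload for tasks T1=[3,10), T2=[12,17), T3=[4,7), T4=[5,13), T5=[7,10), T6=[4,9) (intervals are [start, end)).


Check each time point for overlaps:
  t=5: 4 tasks active (T1, T3, T4, T6)
Max concurrent = 4


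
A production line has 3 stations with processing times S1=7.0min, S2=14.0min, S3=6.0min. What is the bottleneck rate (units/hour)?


Bottleneck = longest station time
Station times: [7.0, 14.0, 6.0]
Max = 14.0 min
Rate = 60 / 14.0
= 4.29 units/hour (bottleneck: 14.0min)


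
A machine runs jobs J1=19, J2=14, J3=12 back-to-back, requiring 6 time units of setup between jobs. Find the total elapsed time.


Makespan = Σ processing + (n-1) × setup
= (19 + 14 + 12) + (3-1)×6
= 45 + 12
= 57 time units


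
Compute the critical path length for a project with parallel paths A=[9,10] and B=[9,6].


Path A: 9 + 10 = 19
Path B: 9 + 6 = 15
Critical path = longest = max(19, 15)
= 19 (Path A)


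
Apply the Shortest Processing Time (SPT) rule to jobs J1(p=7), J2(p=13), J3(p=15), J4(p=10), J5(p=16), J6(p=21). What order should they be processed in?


SPT: sort by shortest processing time
  J1: p=7
  J4: p=10
  J2: p=13
  J3: p=15
  J5: p=16
  J6: p=21
Order: J1 → J4 → J2 → J3 → J5 → J6


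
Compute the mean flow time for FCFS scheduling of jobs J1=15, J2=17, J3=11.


Completion times:
  J1: completes at 15
  J2: completes at 32
  J3: completes at 43
Sum = 90
Average = 90/3
= 30.00


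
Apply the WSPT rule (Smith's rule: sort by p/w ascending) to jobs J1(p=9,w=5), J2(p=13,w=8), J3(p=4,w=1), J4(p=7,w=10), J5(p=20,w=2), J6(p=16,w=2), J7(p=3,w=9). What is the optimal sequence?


WSPT (Smith's rule): sort by p/w ascending
  J7: p/w = 3/9 = 0.333
  J4: p/w = 7/10 = 0.700
  J2: p/w = 13/8 = 1.625
  J1: p/w = 9/5 = 1.800
  J3: p/w = 4/1 = 4.000
  J6: p/w = 16/2 = 8.000
  J5: p/w = 20/2 = 10.000
Order: J7 → J4 → J2 → J1 → J3 → J6 → J5


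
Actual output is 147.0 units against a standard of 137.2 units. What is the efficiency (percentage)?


Efficiency = (actual / standard) × 100
= (147.0 / 137.2) × 100
= 107.1%


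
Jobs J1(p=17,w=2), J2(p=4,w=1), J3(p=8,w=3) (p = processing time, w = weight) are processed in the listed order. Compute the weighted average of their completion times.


Completion times:
  J1: C=17, w×C=2×17=34
  J2: C=21, w×C=1×21=21
  J3: C=29, w×C=3×29=87
Sum w×C = 142
Sum w = 6
Weighted avg = 142/6
= 23.67


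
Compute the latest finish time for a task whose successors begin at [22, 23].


LF = min of all successor start times
Successors start at: [22, 23]
LF = min(22, 23)
= 22


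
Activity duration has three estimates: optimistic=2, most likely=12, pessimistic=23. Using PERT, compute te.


te = (o + 4m + p) / 6
= (2 + 4×12 + 23) / 6
= (2 + 48 + 23) / 6
= 73 / 6
= 12.17


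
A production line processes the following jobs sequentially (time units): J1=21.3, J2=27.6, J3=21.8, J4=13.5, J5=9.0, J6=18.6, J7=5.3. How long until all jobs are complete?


Sequential makespan: sum all processing times
= 21.3 + 27.6 + 21.8 + 13.5 + 9.0 + 18.6 + 5.3
= 117.1 time units


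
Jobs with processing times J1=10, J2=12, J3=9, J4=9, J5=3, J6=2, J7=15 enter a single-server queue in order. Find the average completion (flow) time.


Completion times:
  J1: completes at 10
  J2: completes at 22
  J3: completes at 31
  J4: completes at 40
  J5: completes at 43
  J6: completes at 45
  J7: completes at 60
Sum = 251
Average = 251/7
= 35.86


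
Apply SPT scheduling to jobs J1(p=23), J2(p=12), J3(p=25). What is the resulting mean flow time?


SPT order: J2 → J1 → J3
Completion times:
  J2: C=12
  J1: C=35
  J3: C=60
Sum = 107, n = 3
Mean flow = 107/3
= 35.67


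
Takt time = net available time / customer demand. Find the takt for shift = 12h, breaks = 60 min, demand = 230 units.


Available = 12×60 - 60 = 660 min
Takt time = 660 / 230
= 2.87 min/unit


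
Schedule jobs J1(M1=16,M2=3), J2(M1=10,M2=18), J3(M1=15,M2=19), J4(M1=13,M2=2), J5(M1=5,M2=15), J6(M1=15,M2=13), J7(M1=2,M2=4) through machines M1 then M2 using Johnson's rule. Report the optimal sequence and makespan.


Johnson's rule:
Group 1 (M1≤M2, sort by M1): ['J7', 'J5', 'J2', 'J3']
Group 2 (M1>M2, sort desc M2): ['J6', 'J1', 'J4']
Sequence: J7 → J5 → J2 → J3 → J6 → J1 → J4
Makespan calculation:
  J7: M1 done=2, M2 done=6
  J5: M1 done=7, M2 done=22
  J2: M1 done=17, M2 done=40
  J3: M1 done=32, M2 done=59
  J6: M1 done=47, M2 done=72
  J1: M1 done=63, M2 done=75
  J4: M1 done=76, M2 done=78
= Sequence: J7 → J5 → J2 → J3 → J6 → J1 → J4, Makespan: 78


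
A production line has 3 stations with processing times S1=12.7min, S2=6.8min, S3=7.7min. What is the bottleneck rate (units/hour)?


Bottleneck = longest station time
Station times: [12.7, 6.8, 7.7]
Max = 12.7 min
Rate = 60 / 12.7
= 4.72 units/hour (bottleneck: 12.7min)


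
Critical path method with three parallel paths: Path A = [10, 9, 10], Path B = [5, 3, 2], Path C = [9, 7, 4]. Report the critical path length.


Path A: 10 + 9 + 10 = 29
Path B: 5 + 3 + 2 = 10
Path C: 9 + 7 + 4 = 20
Critical path = longest = max(29, 10, 20)
= 29 (Path A)


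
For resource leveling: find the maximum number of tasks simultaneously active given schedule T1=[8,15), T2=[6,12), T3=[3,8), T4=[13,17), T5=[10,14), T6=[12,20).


Check each time point for overlaps:
  t=13: 4 tasks active (T1, T4, T5, T6)
Max concurrent = 4


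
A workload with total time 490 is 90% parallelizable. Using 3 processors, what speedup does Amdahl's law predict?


Amdahl's law: T_p = T × ((1-p) + p/N)
= 490 × ((1-0.9) + 0.9/3)
= 490 × (0.10 + 0.3000)
= 490 × 0.4000
= 196.00
Speedup = 490/196.00
= 2.50×


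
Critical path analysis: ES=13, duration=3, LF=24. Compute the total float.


EF = ES + duration = 13 + 3 = 16
LS = LF - duration = 24 - 3 = 21
Total Float = LF - EF = 24 - 16
(or LS - ES = 21 - 13)
= 8


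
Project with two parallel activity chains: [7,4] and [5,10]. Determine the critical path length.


Path A: 7 + 4 = 11
Path B: 5 + 10 = 15
Critical path = longest = max(11, 15)
= 15 (Path B)


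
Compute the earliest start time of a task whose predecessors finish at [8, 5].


ES = max of all predecessor completion times
Predecessors: [8, 5]
ES = max(8, 5)
= 8


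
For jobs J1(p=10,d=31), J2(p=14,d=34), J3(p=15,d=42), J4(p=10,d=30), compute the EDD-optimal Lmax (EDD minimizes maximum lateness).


EDD order: J4 → J1 → J2 → J3
Completion and lateness:
  J4: C=10, d=30, L=10-30=-20
  J1: C=20, d=31, L=20-31=-11
  J2: C=34, d=34, L=34-34=0
  J3: C=49, d=42, L=49-42=7
Lmax = max(-20, -11, 0, 7)
= 7


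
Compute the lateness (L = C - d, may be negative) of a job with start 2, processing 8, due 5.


Completion = 2 + 8 = 10
Lateness = C - d = 10 - 5
= 5


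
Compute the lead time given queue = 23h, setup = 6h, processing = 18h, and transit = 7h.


Lead time = queue + setup + processing + transit
= 23 + 6 + 18 + 7
= 54 hours


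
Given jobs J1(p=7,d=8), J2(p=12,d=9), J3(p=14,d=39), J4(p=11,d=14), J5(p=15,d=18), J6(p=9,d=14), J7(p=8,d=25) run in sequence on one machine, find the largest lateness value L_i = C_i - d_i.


Lateness per job (L = C - d):
  J1: C=7, d=8, L=-1
  J2: C=19, d=9, L=10
  J3: C=33, d=39, L=-6
  J4: C=44, d=14, L=30
  J5: C=59, d=18, L=41
  J6: C=68, d=14, L=54
  J7: C=76, d=25, L=51
Lmax = max(-1, 10, -6, 30, 41, 54, 51)
= 54


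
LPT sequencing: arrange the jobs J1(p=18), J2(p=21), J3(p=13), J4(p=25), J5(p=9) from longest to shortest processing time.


LPT: sort by longest processing time first
  J4: p=25
  J2: p=21
  J1: p=18
  J3: p=13
  J5: p=9
Order: J4 → J2 → J1 → J3 → J5


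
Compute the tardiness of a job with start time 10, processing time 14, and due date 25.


Completion = start + processing = 10 + 14 = 24
Tardiness = max(0, C - d) = max(0, 24 - 25)
= max(0, -1)
= 0


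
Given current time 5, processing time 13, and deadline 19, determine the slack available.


Slack = due - current_time - processing
= 19 - 5 - 13
= 1


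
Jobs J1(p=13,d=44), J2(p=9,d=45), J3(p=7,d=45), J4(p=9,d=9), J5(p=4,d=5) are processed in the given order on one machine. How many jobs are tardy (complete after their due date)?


Completion vs due date:
  J1: C=13, d=44 → on time
  J2: C=22, d=45 → on time
  J3: C=29, d=45 → on time
  J4: C=38, d=9 → TARDY
  J5: C=42, d=5 → TARDY
Tardy jobs: J4, J5
Count = 2


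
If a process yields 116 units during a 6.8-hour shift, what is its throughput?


Throughput = units / time
= 116 / 6.8
= 17.1 units/hour


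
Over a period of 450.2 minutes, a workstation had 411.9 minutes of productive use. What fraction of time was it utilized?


Utilization = busy / total × 100
= 411.9 / 450.2 × 100
= 91.5%


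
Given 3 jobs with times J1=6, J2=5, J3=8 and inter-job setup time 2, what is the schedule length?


Makespan = Σ processing + (n-1) × setup
= (6 + 5 + 8) + (3-1)×2
= 19 + 4
= 23 time units


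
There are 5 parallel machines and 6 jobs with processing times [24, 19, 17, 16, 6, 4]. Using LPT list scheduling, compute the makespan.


Jobs (LPT sorted): [24, 19, 17, 16, 6, 4]
Machines: 5
  J=24 → Machine 1 (load: 0+24=24)
  J=19 → Machine 2 (load: 0+19=19)
  J=17 → Machine 3 (load: 0+17=17)
  J=16 → Machine 4 (load: 0+16=16)
  J=6 → Machine 5 (load: 0+6=6)
  J=4 → Machine 5 (load: 6+4=10)
Machine loads: [24, 19, 17, 16, 10]
Makespan = max = 24 time units


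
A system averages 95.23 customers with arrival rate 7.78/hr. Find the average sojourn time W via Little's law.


Little's law: L = λW → W = L / λ
= 95.23 / 7.78
= 12.24 hours


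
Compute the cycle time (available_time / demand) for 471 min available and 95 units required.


Cycle time = available time / demand
= 471 / 95
= 4.96 min/unit


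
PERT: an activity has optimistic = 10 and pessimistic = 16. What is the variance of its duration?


σ² = ((p - o) / 6)² = (p - o)² / 36
= (16 - 10)² / 36
= 6² / 36
= 36 / 36
= 1.0000


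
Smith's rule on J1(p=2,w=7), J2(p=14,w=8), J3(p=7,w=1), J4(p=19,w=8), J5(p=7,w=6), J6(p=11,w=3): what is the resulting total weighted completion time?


WSPT order (by p/w): J1 → J5 → J2 → J4 → J6 → J3
  J1: C=2, w·C=7×2=14
  J5: C=9, w·C=6×9=54
  J2: C=23, w·C=8×23=184
  J4: C=42, w·C=8×42=336
  J6: C=53, w·C=3×53=159
  J3: C=60, w·C=1×60=60
Σ w·C = 807
= 807


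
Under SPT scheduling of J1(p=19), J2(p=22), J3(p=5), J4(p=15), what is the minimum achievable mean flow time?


SPT order: J3 → J4 → J1 → J2
Completion times:
  J3: C=5
  J4: C=20
  J1: C=39
  J2: C=61
Sum = 125, n = 4
Mean flow = 125/4
= 31.25


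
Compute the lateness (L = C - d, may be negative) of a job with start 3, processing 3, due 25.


Completion = 3 + 3 = 6
Lateness = C - d = 6 - 25
= -19


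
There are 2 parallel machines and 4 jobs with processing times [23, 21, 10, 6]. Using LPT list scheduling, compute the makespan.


Jobs (LPT sorted): [23, 21, 10, 6]
Machines: 2
  J=23 → Machine 1 (load: 0+23=23)
  J=21 → Machine 2 (load: 0+21=21)
  J=10 → Machine 2 (load: 21+10=31)
  J=6 → Machine 1 (load: 23+6=29)
Machine loads: [29, 31]
Makespan = max = 31 time units


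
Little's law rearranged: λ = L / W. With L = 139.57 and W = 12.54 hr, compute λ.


Little's law: L = λW → λ = L / W
= 139.57 / 12.54
= 11.13 per hour


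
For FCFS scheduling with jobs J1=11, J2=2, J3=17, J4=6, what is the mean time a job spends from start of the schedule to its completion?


Completion times:
  J1: completes at 11
  J2: completes at 13
  J3: completes at 30
  J4: completes at 36
Sum = 90
Average = 90/4
= 22.50


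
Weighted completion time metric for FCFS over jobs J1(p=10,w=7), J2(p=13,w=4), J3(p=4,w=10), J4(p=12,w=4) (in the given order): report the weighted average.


Completion times:
  J1: C=10, w×C=7×10=70
  J2: C=23, w×C=4×23=92
  J3: C=27, w×C=10×27=270
  J4: C=39, w×C=4×39=156
Sum w×C = 588
Sum w = 25
Weighted avg = 588/25
= 23.52


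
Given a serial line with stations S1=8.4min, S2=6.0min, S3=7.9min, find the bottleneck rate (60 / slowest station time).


Bottleneck = longest station time
Station times: [8.4, 6.0, 7.9]
Max = 8.4 min
Rate = 60 / 8.4
= 7.14 units/hour (bottleneck: 8.4min)


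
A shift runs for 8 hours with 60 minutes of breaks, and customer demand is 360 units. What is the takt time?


Available = 8×60 - 60 = 420 min
Takt time = 420 / 360
= 1.17 min/unit


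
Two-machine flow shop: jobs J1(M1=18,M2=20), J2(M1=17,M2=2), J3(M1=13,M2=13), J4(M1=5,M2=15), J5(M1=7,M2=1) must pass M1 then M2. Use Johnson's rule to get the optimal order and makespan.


Johnson's rule:
Group 1 (M1≤M2, sort by M1): ['J4', 'J3', 'J1']
Group 2 (M1>M2, sort desc M2): ['J2', 'J5']
Sequence: J4 → J3 → J1 → J2 → J5
Makespan calculation:
  J4: M1 done=5, M2 done=20
  J3: M1 done=18, M2 done=33
  J1: M1 done=36, M2 done=56
  J2: M1 done=53, M2 done=58
  J5: M1 done=60, M2 done=61
= Sequence: J4 → J3 → J1 → J2 → J5, Makespan: 61


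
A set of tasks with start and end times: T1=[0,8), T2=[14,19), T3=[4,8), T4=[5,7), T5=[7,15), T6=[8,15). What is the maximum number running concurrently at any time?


Check each time point for overlaps:
  t=5: 3 tasks active (T1, T3, T4)
Max concurrent = 3


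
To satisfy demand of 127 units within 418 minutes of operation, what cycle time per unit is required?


Cycle time = available time / demand
= 418 / 127
= 3.29 min/unit


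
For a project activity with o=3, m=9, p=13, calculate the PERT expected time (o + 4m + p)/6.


te = (o + 4m + p) / 6
= (3 + 4×9 + 13) / 6
= (3 + 36 + 13) / 6
= 52 / 6
= 8.67


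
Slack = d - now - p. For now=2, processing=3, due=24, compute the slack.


Slack = due - current_time - processing
= 24 - 2 - 3
= 19


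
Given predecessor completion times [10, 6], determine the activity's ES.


ES = max of all predecessor completion times
Predecessors: [10, 6]
ES = max(10, 6)
= 10


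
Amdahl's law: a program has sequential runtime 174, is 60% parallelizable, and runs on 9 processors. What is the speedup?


Amdahl's law: T_p = T × ((1-p) + p/N)
= 174 × ((1-0.6) + 0.6/9)
= 174 × (0.40 + 0.0667)
= 174 × 0.4667
= 81.20
Speedup = 174/81.20
= 2.14×


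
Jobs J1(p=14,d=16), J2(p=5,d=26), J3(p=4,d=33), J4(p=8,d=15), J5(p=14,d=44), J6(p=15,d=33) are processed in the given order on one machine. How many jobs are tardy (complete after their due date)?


Completion vs due date:
  J1: C=14, d=16 → on time
  J2: C=19, d=26 → on time
  J3: C=23, d=33 → on time
  J4: C=31, d=15 → TARDY
  J5: C=45, d=44 → TARDY
  J6: C=60, d=33 → TARDY
Tardy jobs: J4, J5, J6
Count = 3


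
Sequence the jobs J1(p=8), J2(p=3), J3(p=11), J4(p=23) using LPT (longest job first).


LPT: sort by longest processing time first
  J4: p=23
  J3: p=11
  J1: p=8
  J2: p=3
Order: J4 → J3 → J1 → J2


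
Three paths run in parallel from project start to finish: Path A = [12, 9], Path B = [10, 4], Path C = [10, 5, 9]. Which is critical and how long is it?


Path A: 12 + 9 = 21
Path B: 10 + 4 = 14
Path C: 10 + 5 + 9 = 24
Critical path = longest = max(21, 14, 24)
= 24 (Path C)


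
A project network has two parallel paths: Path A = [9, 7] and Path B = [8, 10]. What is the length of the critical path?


Path A: 9 + 7 = 16
Path B: 8 + 10 = 18
Critical path = longest = max(16, 18)
= 18 (Path B)


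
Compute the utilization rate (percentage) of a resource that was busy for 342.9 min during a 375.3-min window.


Utilization = busy / total × 100
= 342.9 / 375.3 × 100
= 91.4%


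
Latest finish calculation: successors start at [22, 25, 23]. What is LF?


LF = min of all successor start times
Successors start at: [22, 25, 23]
LF = min(22, 25, 23)
= 22


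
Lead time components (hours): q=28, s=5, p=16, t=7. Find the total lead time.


Lead time = queue + setup + processing + transit
= 28 + 5 + 16 + 7
= 56 hours


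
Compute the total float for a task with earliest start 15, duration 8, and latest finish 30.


EF = ES + duration = 15 + 8 = 23
LS = LF - duration = 30 - 8 = 22
Total Float = LF - EF = 30 - 23
(or LS - ES = 22 - 15)
= 7


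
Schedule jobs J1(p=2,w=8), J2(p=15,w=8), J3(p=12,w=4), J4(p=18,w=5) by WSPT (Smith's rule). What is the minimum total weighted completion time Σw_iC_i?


WSPT order (by p/w): J1 → J2 → J3 → J4
  J1: C=2, w·C=8×2=16
  J2: C=17, w·C=8×17=136
  J3: C=29, w·C=4×29=116
  J4: C=47, w·C=5×47=235
Σ w·C = 503
= 503


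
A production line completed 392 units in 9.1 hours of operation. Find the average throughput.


Throughput = units / time
= 392 / 9.1
= 43.1 units/hour


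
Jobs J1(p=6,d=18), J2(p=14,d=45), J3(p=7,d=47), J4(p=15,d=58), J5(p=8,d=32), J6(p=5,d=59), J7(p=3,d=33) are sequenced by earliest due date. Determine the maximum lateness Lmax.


EDD order: J1 → J5 → J7 → J2 → J3 → J4 → J6
Completion and lateness:
  J1: C=6, d=18, L=6-18=-12
  J5: C=14, d=32, L=14-32=-18
  J7: C=17, d=33, L=17-33=-16
  J2: C=31, d=45, L=31-45=-14
  J3: C=38, d=47, L=38-47=-9
  J4: C=53, d=58, L=53-58=-5
  J6: C=58, d=59, L=58-59=-1
Lmax = max(-12, -18, -16, -14, -9, -5, -1)
= -1


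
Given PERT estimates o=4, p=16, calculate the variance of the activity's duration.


σ² = ((p - o) / 6)² = (p - o)² / 36
= (16 - 4)² / 36
= 12² / 36
= 144 / 36
= 4.0000
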